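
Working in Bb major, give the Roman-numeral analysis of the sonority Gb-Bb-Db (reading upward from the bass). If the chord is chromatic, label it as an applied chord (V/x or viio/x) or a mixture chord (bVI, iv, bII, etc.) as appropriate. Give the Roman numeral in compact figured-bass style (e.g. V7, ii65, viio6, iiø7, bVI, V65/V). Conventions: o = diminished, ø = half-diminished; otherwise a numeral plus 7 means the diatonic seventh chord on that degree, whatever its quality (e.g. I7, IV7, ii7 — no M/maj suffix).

The pitches Gb-Bb-Db form a major triad rooted on Gb.
Gb is the lowered sixth degree of Bb major (diatonic 6 would be G). This is a major triad on the lowered sixth degree, borrowed from the parallel minor.

bVI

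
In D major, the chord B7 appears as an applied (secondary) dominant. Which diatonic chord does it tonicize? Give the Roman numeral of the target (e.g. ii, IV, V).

The chord is a dominant seventh chord on B.
A dominant resolves down a perfect fifth: B → E. In D major, E is scale degree 2, i.e. ii.

ii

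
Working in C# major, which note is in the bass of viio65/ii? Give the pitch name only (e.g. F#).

E#

The applied chord viio65/ii is rooted on C##: C##-E#-G#-B.
The figure 65 means first inversion — the third is in the bass.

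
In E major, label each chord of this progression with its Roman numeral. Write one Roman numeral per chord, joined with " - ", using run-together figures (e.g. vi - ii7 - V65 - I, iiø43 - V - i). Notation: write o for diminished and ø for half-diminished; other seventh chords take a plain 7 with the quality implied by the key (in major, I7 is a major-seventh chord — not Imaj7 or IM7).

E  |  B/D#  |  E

I - V6 - I

E has root E, degree 1 in E major, so I.
B/D#: major triad on B = scale degree 5 → V6.
E: root E is the tonic; major triad there is I.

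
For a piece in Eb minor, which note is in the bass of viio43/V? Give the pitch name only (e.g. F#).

Eb

The applied chord viio43/V is rooted on A: A-C-Eb-Gb.
The figure 43 means second inversion — the fifth is in the bass.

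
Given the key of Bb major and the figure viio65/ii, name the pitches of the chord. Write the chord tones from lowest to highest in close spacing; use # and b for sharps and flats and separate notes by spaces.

The slash marks an applied leading-tone chord: viio of ii. In Bb major, ii is C, so the leading tone to it is B, a half step below.
Building a fully diminished seventh chord on B gives B-D-F-Ab.
The figured bass 65 indicates first inversion, placing the third (D) in the bass: D-F-Ab-B.

D F Ab B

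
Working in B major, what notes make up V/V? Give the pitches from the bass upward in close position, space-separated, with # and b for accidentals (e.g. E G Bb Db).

C# E# G#

V/V is a secondary dominant — the dominant triad of V. V in B major is F#, so the applied chord's root is C#, a perfect fifth above.
Building a major triad on C# gives C#-E#-G#.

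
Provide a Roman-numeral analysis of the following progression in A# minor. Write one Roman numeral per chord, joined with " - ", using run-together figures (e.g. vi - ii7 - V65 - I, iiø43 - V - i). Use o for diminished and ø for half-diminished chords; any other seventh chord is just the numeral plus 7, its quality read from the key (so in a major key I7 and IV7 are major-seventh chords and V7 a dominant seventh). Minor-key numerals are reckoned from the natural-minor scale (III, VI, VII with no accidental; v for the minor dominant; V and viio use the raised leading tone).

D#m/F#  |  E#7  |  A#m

iv6 - V7 - i

D#m/F#: root D# is the subdominant; minor triad there is iv6.
E#7: dominant seventh chord on E# = scale degree 5 → V7.
A#m: minor triad on A# = scale degree 1 → i.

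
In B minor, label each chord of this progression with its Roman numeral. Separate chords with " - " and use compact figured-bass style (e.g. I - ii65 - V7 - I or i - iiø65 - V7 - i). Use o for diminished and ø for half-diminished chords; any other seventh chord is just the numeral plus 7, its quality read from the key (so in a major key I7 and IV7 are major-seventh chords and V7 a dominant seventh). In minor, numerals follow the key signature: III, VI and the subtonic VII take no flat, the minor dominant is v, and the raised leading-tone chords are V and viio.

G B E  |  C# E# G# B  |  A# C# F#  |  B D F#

G-B-E: root E is the subdominant; minor triad there is iv6.
C#-E#-G#-B: a dominant seventh chord on C#, the applied dominant of V → V7/V.
A#-C#-F#: major triad on F# = scale degree 5 → V6.
B-D-F#: root B is the tonic; minor triad there is i.

iv6 - V7/V - V6 - i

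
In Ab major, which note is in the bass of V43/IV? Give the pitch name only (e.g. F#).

The applied chord V43/IV is rooted on Ab: Ab-C-Eb-Gb.
The figure 43 means second inversion — the fifth is in the bass.

Eb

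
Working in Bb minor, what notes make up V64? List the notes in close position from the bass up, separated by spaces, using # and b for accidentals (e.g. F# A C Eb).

In Bb minor, the fifth degree is F. The dominant is major (leading tone raised), so V is a major triad.
That chord is spelled F-A-C.
The figured bass 64 indicates second inversion, placing the fifth (C) in the bass: C-F-A.

C F A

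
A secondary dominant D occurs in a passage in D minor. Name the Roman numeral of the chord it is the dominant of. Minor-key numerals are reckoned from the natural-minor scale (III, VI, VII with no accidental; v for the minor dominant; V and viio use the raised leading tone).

The chord is a major triad on D.
A dominant resolves down a perfect fifth: D → G. In D minor, G is scale degree 4, i.e. iv.

iv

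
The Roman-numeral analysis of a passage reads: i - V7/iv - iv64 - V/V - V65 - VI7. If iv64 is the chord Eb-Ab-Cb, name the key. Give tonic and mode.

iv64 is given as Eb-Ab-Cb — a minor triad with root Ab.
iv64 on Ab implies Ab is the subdominant; that puts the tonic at Eb, and the lowercase numeral fits minor mode.

Eb minor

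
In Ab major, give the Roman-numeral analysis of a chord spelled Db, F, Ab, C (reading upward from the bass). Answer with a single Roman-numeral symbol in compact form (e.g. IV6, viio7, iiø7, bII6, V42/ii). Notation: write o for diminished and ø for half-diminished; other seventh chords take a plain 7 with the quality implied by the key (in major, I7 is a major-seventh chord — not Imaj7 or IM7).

Stacked in thirds the chord is Db-F-Ab-C: a major seventh chord on Db.
Db is scale degree 4 in Ab major, and a major seventh chord on that degree is written IV7.

IV7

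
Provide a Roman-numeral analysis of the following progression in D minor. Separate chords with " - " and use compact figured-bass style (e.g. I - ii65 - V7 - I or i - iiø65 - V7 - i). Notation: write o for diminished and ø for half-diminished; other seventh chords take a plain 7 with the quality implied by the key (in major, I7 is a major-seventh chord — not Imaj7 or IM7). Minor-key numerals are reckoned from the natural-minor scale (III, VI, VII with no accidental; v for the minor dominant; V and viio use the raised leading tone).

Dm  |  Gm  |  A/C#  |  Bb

i - iv - V6 - VI

Dm has root D, degree 1 in D minor, so i.
Gm: root G is the subdominant; minor triad there is iv.
A/C# has root A, degree 5 in D minor, so V6.
Bb: root Bb is the submediant; major triad there is VI.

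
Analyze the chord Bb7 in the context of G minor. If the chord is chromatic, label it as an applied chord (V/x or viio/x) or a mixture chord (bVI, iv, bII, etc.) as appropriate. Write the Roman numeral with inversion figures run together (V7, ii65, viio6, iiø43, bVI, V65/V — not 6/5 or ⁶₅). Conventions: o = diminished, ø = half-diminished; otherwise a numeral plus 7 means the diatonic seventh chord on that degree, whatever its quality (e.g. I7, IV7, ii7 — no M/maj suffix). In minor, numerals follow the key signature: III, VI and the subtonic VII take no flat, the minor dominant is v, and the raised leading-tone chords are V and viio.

Stacked in thirds the chord is Bb-D-F-Ab: a dominant seventh chord on Bb.
Bb is not a diatonic chord root with this quality in G minor, but it lies a perfect fifth above Eb (VI), so the chord functions as an applied dominant of VI.

V7/VI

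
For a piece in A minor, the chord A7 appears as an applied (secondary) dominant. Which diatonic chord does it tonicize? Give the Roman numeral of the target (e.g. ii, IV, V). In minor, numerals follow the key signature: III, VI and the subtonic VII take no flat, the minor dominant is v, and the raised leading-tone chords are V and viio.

The chord is a dominant seventh chord on A.
A dominant resolves down a perfect fifth: A → D. In A minor, D is scale degree 4, i.e. iv.

iv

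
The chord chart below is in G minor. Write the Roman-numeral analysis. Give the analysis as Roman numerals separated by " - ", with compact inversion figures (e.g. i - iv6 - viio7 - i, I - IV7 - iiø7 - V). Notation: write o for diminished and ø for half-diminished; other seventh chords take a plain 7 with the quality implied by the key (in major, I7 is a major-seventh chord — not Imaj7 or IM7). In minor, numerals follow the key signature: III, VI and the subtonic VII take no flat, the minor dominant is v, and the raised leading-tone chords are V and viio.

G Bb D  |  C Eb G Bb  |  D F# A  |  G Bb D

G-Bb-D has root G, degree 1 in G minor, so i.
C-Eb-G-Bb: root C is the subdominant; minor seventh chord there is iv7.
D-F#-A: root D is the dominant; major triad there is V.
G-Bb-D: minor triad on G = scale degree 1 → i.

i - iv7 - V - i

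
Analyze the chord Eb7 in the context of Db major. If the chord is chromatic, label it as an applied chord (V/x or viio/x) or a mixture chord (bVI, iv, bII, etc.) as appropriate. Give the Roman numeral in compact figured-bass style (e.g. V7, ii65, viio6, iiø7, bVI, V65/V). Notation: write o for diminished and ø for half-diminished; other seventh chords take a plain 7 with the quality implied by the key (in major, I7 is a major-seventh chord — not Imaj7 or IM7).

The pitches Eb-G-Bb-Db form a dominant seventh chord rooted on Eb.
Eb is not a diatonic chord root with this quality in Db major, but it lies a perfect fifth above Ab (V), so the chord functions as an applied dominant of V.

V7/V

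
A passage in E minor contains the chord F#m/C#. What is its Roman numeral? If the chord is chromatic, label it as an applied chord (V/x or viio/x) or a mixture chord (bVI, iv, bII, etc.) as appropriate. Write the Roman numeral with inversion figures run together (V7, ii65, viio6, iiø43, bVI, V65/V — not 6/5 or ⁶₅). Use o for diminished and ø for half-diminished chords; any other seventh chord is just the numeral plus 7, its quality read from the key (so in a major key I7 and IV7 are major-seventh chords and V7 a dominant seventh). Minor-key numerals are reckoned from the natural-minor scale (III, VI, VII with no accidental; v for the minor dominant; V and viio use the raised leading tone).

Stacked in thirds the chord is F#-A-C#: a minor triad on F#.
F# is the second degree of E minor. This is the minor supertonic, borrowed from the parallel major (the Dorian ii).
With C# in the bass the chord is in second inversion, so the figured bass is 64.

ii64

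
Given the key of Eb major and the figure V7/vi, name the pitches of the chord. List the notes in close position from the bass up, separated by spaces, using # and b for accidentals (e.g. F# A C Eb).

The slash means an applied dominant: we want the dominant of vi. In Eb major, vi is C minor, and its dominant is built on G.
Building a dominant seventh chord on G gives G-B-D-F.

G B D F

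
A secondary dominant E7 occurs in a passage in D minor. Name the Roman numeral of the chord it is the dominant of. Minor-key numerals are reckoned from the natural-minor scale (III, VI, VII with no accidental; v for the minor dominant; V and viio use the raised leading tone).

V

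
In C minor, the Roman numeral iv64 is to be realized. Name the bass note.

iv in C minor has root F; the chord is F-Ab-C.
The figure 64 means second inversion — the fifth is in the bass.

C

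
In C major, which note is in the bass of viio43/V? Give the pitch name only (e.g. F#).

The applied chord viio43/V is rooted on F#: F#-A-C-Eb.
The figure 43 means second inversion — the fifth is in the bass.

C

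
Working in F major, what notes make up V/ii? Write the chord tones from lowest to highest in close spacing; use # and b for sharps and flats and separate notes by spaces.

V/ii is a secondary dominant — the dominant triad of ii. ii in F major is G, so the applied chord's root is D, a perfect fifth above.
Building a major triad on D gives D-F#-A.

D F# A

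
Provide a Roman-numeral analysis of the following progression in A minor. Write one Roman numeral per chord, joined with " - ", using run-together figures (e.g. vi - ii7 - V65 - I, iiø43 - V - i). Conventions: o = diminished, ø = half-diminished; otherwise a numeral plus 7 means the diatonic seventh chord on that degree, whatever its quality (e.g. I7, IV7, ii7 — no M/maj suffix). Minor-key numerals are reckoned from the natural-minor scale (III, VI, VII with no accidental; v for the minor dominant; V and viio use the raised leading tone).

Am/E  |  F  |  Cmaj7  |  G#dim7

i64 - VI - III7 - viio7

Am/E: root A is the tonic; minor triad there is i64.
F: root F is the submediant; major triad there is VI.
Cmaj7 has root C, degree 3 in A minor, so III7.
G#dim7: root G# is the leading tone; fully diminished seventh chord there is viio7.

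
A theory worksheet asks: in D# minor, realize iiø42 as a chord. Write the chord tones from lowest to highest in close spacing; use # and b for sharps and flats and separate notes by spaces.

D# E# G# B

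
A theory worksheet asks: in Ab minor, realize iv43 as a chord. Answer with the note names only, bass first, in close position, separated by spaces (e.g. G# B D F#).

Ab Cb Db Fb

The numeral's case and figure indicate a minor seventh chord. In Ab minor its root, the subdominant, is Db.
Stacking thirds from Db gives Db-Fb-Ab-Cb.
With the 43 figure the chord is in second inversion; from the bass Ab upward in close position it reads Ab-Cb-Db-Fb.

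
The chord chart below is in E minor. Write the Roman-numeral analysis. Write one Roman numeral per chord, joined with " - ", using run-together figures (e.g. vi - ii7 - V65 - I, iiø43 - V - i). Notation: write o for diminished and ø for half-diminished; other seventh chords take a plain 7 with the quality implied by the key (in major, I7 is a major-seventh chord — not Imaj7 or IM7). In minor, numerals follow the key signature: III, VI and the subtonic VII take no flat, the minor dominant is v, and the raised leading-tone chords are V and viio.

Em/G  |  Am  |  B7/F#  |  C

i6 - iv - V43 - VI

Em/G: root E is the tonic; minor triad there is i6.
Am: minor triad on A = scale degree 4 → iv.
B7/F#: root B is the dominant; dominant seventh chord there is V43.
C: major triad on C = scale degree 6 → VI.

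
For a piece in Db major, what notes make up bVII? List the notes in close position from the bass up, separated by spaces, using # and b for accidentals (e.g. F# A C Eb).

Scale degree 7 in Db major is C; lowering it a half step gives Cb. bVII is a major triad on the lowered seventh degree (the subtonic), borrowed from the parallel minor.
So the chord is Cb-Eb-Gb, a major triad.

Cb Eb Gb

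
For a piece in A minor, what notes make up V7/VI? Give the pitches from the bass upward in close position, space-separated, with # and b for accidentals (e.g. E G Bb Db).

The slash means an applied dominant: we want the dominant of VI. In A minor, VI is F major, and its dominant is built on C.
Building a dominant seventh chord on C gives C-E-G-Bb.

C E G Bb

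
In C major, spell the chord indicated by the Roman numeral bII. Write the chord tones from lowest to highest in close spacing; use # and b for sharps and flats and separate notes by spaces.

Scale degree 2 in C major is D; lowering it a half step gives Db. bII is the Neapolitan chord — a major triad on the lowered second degree.
So the chord is Db-F-Ab.

Db F Ab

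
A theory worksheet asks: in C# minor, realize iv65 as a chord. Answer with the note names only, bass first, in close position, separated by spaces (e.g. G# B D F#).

A C# E F#

The numeral's case and figure indicate a minor seventh chord. In C# minor its root, the fourth degree, is F#.
Stacking thirds from F# gives F#-A-C#-E.
The figured bass 65 indicates first inversion, placing the third (A) in the bass: A-C#-E-F#.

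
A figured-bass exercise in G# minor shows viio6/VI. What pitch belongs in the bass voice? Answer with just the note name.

F#

The applied chord viio6/VI is rooted on D#: D#-F#-A.
The figure 6 means first inversion — the third is in the bass.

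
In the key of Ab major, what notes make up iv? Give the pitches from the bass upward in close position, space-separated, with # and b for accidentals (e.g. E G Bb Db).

Db Fb Ab

Scale degree 4 in Ab major is Db; here the chord built on it is altered to a minor triad. iv is the minor subdominant, borrowed from the parallel minor.
So the chord is Db-Fb-Ab.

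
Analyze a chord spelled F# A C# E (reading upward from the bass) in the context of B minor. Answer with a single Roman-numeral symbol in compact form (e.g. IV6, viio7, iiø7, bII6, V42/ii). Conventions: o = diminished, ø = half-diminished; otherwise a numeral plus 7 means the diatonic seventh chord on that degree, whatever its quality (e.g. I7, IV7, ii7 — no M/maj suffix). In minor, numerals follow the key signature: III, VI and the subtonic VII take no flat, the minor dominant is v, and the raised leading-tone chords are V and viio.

The pitches F#-A-C#-E form a minor seventh chord rooted on F#.
In B minor, F# is the dominant; the diatonic minor seventh chord there is v7.

v7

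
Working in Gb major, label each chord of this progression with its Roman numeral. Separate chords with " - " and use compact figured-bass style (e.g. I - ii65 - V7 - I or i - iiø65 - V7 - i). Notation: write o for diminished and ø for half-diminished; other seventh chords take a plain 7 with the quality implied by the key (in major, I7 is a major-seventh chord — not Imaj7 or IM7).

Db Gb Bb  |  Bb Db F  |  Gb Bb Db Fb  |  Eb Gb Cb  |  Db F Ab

Db-Gb-Bb has root Gb, degree 1 in Gb major, so I64.
Bb-Db-F has root Bb, degree 3 in Gb major, so iii.
Gb-Bb-Db-Fb: chromatic; Gb is V of IV, so V7/IV.
Eb-Gb-Cb: major triad on Cb = scale degree 4 → IV6.
Db-F-Ab: root Db is the dominant; major triad there is V.

I64 - iii - V7/IV - IV6 - V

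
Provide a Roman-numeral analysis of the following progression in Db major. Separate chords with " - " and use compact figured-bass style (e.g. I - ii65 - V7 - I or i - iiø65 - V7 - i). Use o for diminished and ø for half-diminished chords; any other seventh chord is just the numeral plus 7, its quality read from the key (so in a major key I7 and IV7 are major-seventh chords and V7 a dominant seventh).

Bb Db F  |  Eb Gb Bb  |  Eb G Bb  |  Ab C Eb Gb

Bb-Db-F has root Bb, degree 6 in Db major, so vi.
Eb-Gb-Bb: minor triad on Eb = scale degree 2 → ii.
Eb-G-Bb: a major triad on Eb, the applied dominant of V → V/V.
Ab-C-Eb-Gb: root Ab is the dominant; dominant seventh chord there is V7.

vi - ii - V/V - V7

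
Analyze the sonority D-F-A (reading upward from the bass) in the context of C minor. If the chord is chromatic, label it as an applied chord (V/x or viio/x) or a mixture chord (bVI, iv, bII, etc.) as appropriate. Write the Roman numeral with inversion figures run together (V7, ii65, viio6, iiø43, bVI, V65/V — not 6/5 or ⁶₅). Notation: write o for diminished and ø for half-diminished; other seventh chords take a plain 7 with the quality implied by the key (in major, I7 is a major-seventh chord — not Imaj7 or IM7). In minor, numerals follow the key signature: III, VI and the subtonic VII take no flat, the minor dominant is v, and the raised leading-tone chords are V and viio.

ii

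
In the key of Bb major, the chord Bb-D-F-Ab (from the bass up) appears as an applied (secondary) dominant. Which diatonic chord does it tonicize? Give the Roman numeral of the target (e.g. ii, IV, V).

IV

The chord is a dominant seventh chord on Bb.
A dominant resolves down a perfect fifth: Bb → Eb. In Bb major, Eb is scale degree 4, i.e. IV.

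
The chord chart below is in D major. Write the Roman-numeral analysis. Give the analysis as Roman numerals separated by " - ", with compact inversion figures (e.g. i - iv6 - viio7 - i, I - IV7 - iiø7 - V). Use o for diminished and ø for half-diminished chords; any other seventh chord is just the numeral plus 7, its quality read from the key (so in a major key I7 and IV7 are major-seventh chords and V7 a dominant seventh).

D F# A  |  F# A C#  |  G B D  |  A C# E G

D-F#-A: root D is the tonic; major triad there is I.
F#-A-C#: root F# is the mediant; minor triad there is iii.
G-B-D has root G, degree 4 in D major, so IV.
A-C#-E-G: root A is the dominant; dominant seventh chord there is V7.

I - iii - IV - V7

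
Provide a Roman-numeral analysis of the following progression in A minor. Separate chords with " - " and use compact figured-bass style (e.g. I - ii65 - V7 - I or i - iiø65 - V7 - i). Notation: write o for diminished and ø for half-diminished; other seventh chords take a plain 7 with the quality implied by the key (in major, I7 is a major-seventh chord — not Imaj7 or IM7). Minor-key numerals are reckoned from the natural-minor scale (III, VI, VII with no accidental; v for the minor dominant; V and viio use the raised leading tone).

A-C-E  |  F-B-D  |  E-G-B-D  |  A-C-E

i - iio64 - v7 - i

A-C-E: minor triad on A = scale degree 1 → i.
F-B-D: diminished triad on B = scale degree 2 → iio64.
E-G-B-D: root E is the dominant; minor seventh chord there is v7.
A-C-E has root A, degree 1 in A minor, so i.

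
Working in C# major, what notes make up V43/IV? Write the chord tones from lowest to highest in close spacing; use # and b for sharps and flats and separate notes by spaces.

V43/IV is a secondary dominant — the dominant seventh of IV. IV in C# major is F#, so the applied chord's root is C#, a perfect fifth above.
Building a dominant seventh chord on C# gives C#-E#-G#-B.
With the 43 figure the chord is in second inversion; from the bass G# upward in close position it reads G#-B-C#-E#.

G# B C# E#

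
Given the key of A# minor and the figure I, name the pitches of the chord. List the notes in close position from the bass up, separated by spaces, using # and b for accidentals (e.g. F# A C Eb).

A# C## E#

Scale degree 1 in A# minor is A#; here the chord built on it is altered to a major triad. I is the major tonic (Picardy third), borrowed from the parallel major.
So the chord is A#-C##-E#.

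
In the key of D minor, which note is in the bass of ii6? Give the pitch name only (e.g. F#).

G

ii in D minor has root E; the chord is E-G-B.
The figure 6 means first inversion — the third is in the bass.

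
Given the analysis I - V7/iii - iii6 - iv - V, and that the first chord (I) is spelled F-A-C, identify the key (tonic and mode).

F major

I is given as F-A-C — a major triad with root F.
If F is scale degree 1 and the mode makes that degree carry a major triad, the tonic is F and the mode is major.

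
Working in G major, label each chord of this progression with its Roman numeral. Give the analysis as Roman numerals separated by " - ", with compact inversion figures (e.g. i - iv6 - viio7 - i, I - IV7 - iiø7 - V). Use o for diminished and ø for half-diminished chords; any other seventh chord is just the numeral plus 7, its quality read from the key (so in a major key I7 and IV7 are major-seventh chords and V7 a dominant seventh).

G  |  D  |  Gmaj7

G has root G, degree 1 in G major, so I.
D has root D, degree 5 in G major, so V.
Gmaj7: root G is the tonic; major seventh chord there is I7.

I - V - I7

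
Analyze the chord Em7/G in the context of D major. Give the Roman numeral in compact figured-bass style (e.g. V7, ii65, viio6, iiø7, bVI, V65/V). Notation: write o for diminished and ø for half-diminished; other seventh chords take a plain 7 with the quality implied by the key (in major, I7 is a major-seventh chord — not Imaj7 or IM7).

Stacked in thirds the chord is E-G-B-D: a minor seventh chord on E.
In D major, E is the supertonic; the diatonic minor seventh chord there is ii7.
With G in the bass the chord is in first inversion, so the figured bass is 65.

ii65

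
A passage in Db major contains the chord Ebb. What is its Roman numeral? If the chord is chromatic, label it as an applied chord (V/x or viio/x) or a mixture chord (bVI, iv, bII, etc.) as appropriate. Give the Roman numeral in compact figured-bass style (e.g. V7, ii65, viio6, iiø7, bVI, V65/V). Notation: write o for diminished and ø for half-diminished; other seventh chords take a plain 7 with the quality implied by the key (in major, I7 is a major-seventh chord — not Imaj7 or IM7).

Stacked in thirds the chord is Ebb-Gb-Bbb: a major triad on Ebb.
Ebb is the lowered second degree of Db major (diatonic 2 would be Eb). This is the Neapolitan chord — a major triad on the lowered second degree.

bII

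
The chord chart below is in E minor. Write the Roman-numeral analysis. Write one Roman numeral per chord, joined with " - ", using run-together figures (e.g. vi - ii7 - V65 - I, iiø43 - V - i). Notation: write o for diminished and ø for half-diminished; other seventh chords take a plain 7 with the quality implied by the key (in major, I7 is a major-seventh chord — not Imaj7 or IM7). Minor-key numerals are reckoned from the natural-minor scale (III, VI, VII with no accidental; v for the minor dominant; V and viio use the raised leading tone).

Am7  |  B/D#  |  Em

Am7: root A is the subdominant; minor seventh chord there is iv7.
B/D# has root B, degree 5 in E minor, so V6.
Em: minor triad on E = scale degree 1 → i.

iv7 - V6 - i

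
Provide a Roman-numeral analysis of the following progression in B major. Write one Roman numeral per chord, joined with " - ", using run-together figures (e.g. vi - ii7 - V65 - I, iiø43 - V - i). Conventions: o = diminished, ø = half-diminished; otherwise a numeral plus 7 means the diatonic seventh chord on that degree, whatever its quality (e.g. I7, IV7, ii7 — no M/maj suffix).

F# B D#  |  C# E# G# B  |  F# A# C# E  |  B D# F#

I64 - V7/V - V7 - I

F#-B-D# has root B, degree 1 in B major, so I64.
C#-E#-G#-B: chromatic; C# is V of V, so V7/V.
F#-A#-C#-E has root F#, degree 5 in B major, so V7.
B-D#-F# has root B, degree 1 in B major, so I.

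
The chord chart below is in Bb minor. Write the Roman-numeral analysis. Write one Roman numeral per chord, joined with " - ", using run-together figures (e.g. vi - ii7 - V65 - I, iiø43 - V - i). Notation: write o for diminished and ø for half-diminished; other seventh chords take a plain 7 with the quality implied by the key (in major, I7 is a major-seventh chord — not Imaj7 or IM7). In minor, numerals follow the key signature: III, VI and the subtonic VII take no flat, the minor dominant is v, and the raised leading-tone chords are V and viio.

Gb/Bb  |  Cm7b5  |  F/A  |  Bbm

VI6 - iiø7 - V6 - i

Gb/Bb has root Gb, degree 6 in Bb minor, so VI6.
Cm7b5: root C is the supertonic; half-diminished seventh chord there is iiø7.
F/A has root F, degree 5 in Bb minor, so V6.
Bbm has root Bb, degree 1 in Bb minor, so i.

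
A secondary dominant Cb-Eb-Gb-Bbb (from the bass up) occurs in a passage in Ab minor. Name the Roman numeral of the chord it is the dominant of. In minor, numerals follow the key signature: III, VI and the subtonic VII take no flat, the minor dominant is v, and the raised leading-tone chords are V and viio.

The chord is a dominant seventh chord on Cb.
A dominant resolves down a perfect fifth: Cb → Fb. In Ab minor, Fb is scale degree 6, i.e. VI.

VI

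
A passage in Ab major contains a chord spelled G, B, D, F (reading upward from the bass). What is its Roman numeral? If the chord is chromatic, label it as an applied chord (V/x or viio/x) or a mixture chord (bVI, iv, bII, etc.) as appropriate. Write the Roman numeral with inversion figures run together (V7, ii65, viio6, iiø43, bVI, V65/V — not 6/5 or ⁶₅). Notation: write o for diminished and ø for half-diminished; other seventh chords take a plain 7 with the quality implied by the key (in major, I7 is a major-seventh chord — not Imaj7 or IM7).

Stacked in thirds the chord is G-B-D-F: a dominant seventh chord on G.
G is not a diatonic chord root with this quality in Ab major, but it lies a perfect fifth above C (iii), so the chord functions as an applied dominant of iii.

V7/iii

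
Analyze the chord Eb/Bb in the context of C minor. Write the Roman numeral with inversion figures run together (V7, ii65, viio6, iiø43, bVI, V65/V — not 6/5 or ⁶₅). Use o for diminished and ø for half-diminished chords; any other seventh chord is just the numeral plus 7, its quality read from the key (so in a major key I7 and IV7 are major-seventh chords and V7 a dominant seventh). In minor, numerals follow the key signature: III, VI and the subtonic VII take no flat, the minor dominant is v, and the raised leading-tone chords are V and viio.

III64

Stacked in thirds the chord is Eb-G-Bb: a major triad on Eb.
Eb is scale degree 3 in C minor, and a major triad on that degree is written III.
With Bb in the bass the chord is in second inversion, so the figured bass is 64.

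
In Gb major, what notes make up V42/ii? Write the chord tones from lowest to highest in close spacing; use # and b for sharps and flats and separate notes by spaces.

Db Eb G Bb

V42/ii is a secondary dominant — the dominant seventh of ii. ii in Gb major is Ab, so the applied chord's root is Eb, a perfect fifth above.
Building a dominant seventh chord on Eb gives Eb-G-Bb-Db.
With the 42 figure the chord is in third inversion; from the bass Db upward in close position it reads Db-Eb-G-Bb.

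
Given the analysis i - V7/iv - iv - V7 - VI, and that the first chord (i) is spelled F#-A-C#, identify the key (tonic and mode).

F# minor

The chord F#m is a minor triad rooted on F#; its label is i.
If F# is scale degree 1 and the mode makes that degree carry a minor triad, the tonic is F# and the mode is minor.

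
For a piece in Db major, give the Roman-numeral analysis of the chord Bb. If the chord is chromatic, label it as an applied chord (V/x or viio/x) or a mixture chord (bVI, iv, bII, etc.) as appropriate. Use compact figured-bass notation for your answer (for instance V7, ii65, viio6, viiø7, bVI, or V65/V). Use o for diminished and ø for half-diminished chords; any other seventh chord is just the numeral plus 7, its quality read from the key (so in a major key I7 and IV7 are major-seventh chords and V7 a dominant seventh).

V/ii

The pitches Bb-D-F form a major triad rooted on Bb.
Bb is not a diatonic chord root with this quality in Db major, but it lies a perfect fifth above Eb (ii), so the chord functions as an applied dominant of ii.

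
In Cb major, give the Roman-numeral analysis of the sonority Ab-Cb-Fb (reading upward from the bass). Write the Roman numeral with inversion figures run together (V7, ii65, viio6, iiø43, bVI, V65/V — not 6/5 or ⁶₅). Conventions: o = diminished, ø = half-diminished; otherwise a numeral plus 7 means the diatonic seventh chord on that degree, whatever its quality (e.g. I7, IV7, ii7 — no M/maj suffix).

IV6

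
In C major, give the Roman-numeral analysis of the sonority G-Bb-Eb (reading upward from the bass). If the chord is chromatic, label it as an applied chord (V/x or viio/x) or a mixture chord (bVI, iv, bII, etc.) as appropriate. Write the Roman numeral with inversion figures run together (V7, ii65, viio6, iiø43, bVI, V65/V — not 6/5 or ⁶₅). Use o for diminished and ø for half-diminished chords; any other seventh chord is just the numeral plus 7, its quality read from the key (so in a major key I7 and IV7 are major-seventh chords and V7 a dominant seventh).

bIII6

Stacked in thirds the chord is Eb-G-Bb: a major triad on Eb.
Eb is the lowered third degree of C major (diatonic 3 would be E). This is a major triad on the lowered third degree, borrowed from the parallel minor.
With G in the bass the chord is in first inversion, so the figured bass is 6.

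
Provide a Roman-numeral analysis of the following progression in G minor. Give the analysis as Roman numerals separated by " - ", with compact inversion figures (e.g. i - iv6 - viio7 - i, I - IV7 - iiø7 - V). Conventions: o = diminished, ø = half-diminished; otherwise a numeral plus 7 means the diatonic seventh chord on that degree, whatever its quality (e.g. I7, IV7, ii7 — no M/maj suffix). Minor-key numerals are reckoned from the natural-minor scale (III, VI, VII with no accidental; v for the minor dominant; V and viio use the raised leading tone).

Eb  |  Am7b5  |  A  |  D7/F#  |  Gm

VI - iiø7 - V/V - V65 - i

Eb: root Eb is the submediant; major triad there is VI.
Am7b5: root A is the supertonic; half-diminished seventh chord there is iiø7.
A is the secondary dominant of V (major triad on A): V/V.
D7/F#: root D is the dominant; dominant seventh chord there is V65.
Gm: root G is the tonic; minor triad there is i.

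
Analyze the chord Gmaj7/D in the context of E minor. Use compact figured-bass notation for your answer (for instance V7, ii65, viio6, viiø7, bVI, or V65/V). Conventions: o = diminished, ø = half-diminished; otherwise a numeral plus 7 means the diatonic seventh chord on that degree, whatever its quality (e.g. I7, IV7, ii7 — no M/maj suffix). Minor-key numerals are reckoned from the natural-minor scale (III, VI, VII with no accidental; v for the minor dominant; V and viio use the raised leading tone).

The pitches G-B-D-F# form a major seventh chord rooted on G.
In E minor, G is the mediant; the diatonic major seventh chord there is III7.
With D in the bass the chord is in second inversion, so the figured bass is 43.

III43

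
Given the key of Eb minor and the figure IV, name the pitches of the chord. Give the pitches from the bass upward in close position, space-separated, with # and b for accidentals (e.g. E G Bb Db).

Ab C Eb

Scale degree 4 in Eb minor is Ab; here the chord built on it is altered to a major triad. IV is the major subdominant, borrowed from the parallel major.
So the chord is Ab-C-Eb.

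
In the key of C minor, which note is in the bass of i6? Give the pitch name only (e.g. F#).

Eb

i in C minor has root C; the chord is C-Eb-G.
The figure 6 means first inversion — the third is in the bass.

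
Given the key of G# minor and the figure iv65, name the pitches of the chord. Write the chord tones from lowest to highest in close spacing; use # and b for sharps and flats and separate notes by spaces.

E G# B C#

In G# minor, the fourth degree is C#, and the diatonic chord built there is a minor seventh chord.
Stacking thirds from C# gives C#-E-G#-B.
With the 65 figure the chord is in first inversion; from the bass E upward in close position it reads E-G#-B-C#.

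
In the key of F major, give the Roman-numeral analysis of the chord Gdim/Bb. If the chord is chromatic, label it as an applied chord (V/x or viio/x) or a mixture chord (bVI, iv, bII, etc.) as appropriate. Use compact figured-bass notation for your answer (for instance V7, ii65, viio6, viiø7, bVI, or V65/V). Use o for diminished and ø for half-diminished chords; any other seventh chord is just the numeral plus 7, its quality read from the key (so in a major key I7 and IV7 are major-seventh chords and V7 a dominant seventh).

iio6

The pitches G-Bb-Db form a diminished triad rooted on G.
G is the second degree of F major. This is the diminished supertonic triad, borrowed from the parallel minor.
With Bb in the bass the chord is in first inversion, so the figured bass is 6.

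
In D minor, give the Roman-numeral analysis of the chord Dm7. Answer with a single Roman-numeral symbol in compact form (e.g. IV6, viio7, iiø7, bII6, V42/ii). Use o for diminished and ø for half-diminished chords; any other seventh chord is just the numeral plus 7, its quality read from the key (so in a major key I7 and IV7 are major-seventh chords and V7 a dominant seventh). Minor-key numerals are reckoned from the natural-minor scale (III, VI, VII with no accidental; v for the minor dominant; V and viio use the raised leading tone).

i7

The pitches D-F-A-C form a minor seventh chord rooted on D.
In D minor, D is the tonic; the diatonic minor seventh chord there is i7.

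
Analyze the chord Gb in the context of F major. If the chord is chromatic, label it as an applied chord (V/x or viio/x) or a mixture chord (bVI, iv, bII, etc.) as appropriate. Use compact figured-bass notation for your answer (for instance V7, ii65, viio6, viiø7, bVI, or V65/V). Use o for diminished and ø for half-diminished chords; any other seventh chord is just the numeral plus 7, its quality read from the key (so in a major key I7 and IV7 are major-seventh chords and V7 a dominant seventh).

bII

Stacked in thirds the chord is Gb-Bb-Db: a major triad on Gb.
Gb is the lowered second degree of F major (diatonic 2 would be G). This is the Neapolitan chord — a major triad on the lowered second degree.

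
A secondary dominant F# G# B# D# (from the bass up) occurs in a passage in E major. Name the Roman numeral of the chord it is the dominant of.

vi

The chord is a dominant seventh chord on G#.
A dominant resolves down a perfect fifth: G# → C#. In E major, C# is scale degree 6, i.e. vi.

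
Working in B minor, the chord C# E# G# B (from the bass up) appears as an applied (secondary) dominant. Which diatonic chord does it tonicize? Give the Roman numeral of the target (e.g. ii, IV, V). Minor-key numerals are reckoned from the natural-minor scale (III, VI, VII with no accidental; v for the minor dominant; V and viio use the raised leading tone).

V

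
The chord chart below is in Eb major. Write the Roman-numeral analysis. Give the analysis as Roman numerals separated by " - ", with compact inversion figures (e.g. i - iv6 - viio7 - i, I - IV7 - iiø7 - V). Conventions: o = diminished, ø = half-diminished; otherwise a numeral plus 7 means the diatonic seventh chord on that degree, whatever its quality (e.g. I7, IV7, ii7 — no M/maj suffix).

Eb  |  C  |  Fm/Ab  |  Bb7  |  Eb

I - V/ii - ii6 - V7 - I

Eb has root Eb, degree 1 in Eb major, so I.
C: chromatic; C is V of ii, so V/ii.
Fm/Ab: root F is the supertonic; minor triad there is ii6.
Bb7: dominant seventh chord on Bb = scale degree 5 → V7.
Eb: root Eb is the tonic; major triad there is I.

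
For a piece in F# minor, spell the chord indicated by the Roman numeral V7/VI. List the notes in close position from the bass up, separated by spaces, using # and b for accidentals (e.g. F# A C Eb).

A C# E G

V7/VI is a secondary dominant — the dominant seventh of VI. VI in F# minor is D, so the applied chord's root is A, a perfect fifth above.
Building a dominant seventh chord on A gives A-C#-E-G.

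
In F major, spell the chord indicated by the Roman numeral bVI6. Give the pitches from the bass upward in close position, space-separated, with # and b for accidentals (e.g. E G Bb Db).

bVI6 is a major triad on the lowered sixth degree, borrowed from the parallel minor. In F major that root is Db.
So the chord is Db-F-Ab.
With the 6 figure the chord is in first inversion; from the bass F upward in close position it reads F-Ab-Db.

F Ab Db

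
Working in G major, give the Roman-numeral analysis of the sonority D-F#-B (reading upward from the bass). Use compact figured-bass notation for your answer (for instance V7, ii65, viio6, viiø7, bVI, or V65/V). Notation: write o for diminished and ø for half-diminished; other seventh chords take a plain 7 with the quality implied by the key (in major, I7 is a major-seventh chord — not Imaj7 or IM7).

Stacked in thirds the chord is B-D-F#: a minor triad on B.
In G major, B is the mediant; the diatonic minor triad there is iii.
With D in the bass the chord is in first inversion, so the figured bass is 6.

iii6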